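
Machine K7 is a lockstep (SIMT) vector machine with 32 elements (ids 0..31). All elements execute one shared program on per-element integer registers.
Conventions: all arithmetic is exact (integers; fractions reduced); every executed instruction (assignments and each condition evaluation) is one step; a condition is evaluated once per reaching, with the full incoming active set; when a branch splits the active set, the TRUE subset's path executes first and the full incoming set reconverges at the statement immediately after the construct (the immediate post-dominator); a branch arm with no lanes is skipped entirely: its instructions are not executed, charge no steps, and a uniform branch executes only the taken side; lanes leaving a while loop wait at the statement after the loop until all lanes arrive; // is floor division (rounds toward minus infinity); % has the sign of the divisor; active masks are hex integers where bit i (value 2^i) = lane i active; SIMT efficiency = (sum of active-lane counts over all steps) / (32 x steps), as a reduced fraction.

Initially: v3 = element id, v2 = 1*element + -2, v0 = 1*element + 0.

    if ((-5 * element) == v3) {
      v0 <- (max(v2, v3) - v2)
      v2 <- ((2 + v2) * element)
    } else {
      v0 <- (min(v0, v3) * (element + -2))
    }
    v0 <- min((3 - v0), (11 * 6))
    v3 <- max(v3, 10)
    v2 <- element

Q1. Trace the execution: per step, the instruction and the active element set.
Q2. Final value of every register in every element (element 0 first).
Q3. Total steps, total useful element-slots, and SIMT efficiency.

step 0: eval ((-5 * element) == v3)  0xffffffff
step 1: v0 <- (max(v2, v3) - v2)     0x00000001
step 2: v2 <- ((2 + v2) * element)   0x00000001
step 3: v0 <- (min(v0, v3) * (element + -2)) 0xfffffffe
step 4: v0 <- min((3 - v0), (11 * 6)) 0xffffffff
step 5: v3 <- max(v3, 10)            0xffffffff
step 6: v2 <- element                0xffffffff

Answer: 7 steps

v3: 10,10,10,10,10,10,10,10,10,10,10,11,12,13,14,15,16,17,18,19,20,21,22,23,24,25,26,27,28,29,30,31
v2: 0,1,2,3,4,5,6,7,8,9,10,11,12,13,14,15,16,17,18,19,20,21,22,23,24,25,26,27,28,29,30,31
v0: 1,4,3,0,-5,-12,-21,-32,-45,-60,-77,-96,-117,-140,-165,-192,-221,-252,-285,-320,-357,-396,-437,-480,-525,-572,-621,-672,-725,-780,-837,-896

steps = 7; useful = 161; efficiency = 161/224 = 23/32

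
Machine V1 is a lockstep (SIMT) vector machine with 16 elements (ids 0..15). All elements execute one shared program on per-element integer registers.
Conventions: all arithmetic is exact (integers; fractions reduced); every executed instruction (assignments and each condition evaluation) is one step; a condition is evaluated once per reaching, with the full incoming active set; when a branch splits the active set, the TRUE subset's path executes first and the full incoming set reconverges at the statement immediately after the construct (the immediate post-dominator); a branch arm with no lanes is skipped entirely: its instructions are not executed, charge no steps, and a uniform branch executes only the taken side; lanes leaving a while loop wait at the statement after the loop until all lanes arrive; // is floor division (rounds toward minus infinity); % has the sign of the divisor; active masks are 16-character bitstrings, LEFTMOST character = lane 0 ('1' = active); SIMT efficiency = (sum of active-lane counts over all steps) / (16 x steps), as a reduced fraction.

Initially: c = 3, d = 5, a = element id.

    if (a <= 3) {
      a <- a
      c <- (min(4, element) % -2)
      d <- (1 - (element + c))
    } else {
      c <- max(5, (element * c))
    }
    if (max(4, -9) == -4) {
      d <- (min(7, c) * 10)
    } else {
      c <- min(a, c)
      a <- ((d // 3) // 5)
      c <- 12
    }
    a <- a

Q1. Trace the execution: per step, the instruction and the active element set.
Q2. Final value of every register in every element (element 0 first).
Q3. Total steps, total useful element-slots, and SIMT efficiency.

step 0: eval (a <= 3)                1111111111111111
step 1: a <- a                       1111000000000000
step 2: c <- (min(4, element) % -2)  1111000000000000
step 3: d <- (1 - (element + c))     1111000000000000
step 4: c <- max(5, (element * c))   0000111111111111
step 5: eval (max(4, -9) == -4)      1111111111111111
step 6: c <- min(a, c)               1111111111111111
step 7: a <- ((d // 3) // 5)         1111111111111111
step 8: c <- 12                      1111111111111111
step 9: a <- a                       1111111111111111

Answer: 10 steps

c: 12,12,12,12,12,12,12,12,12,12,12,12,12,12,12,12
d: 1,1,-1,-1,5,5,5,5,5,5,5,5,5,5,5,5
a: 0,0,-1,-1,0,0,0,0,0,0,0,0,0,0,0,0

steps = 10; useful = 120; efficiency = 120/160 = 3/4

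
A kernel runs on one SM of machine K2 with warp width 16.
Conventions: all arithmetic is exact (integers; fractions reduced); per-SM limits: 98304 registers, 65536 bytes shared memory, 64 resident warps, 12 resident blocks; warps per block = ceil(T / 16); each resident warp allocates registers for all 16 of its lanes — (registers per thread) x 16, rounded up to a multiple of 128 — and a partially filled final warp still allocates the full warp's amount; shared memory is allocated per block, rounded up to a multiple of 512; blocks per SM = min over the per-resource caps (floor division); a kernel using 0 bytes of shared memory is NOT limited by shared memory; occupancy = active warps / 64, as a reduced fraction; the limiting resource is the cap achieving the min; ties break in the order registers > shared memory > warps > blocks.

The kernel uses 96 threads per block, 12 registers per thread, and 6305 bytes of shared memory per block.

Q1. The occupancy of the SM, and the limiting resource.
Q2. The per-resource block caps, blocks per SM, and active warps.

Answer: occupancy 27/32, limited by shared memory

registers: 64 blocks
shared memory: 9 blocks
warps: 10 blocks
blocks: 12 blocks

Answer: 9 blocks, 54 active warps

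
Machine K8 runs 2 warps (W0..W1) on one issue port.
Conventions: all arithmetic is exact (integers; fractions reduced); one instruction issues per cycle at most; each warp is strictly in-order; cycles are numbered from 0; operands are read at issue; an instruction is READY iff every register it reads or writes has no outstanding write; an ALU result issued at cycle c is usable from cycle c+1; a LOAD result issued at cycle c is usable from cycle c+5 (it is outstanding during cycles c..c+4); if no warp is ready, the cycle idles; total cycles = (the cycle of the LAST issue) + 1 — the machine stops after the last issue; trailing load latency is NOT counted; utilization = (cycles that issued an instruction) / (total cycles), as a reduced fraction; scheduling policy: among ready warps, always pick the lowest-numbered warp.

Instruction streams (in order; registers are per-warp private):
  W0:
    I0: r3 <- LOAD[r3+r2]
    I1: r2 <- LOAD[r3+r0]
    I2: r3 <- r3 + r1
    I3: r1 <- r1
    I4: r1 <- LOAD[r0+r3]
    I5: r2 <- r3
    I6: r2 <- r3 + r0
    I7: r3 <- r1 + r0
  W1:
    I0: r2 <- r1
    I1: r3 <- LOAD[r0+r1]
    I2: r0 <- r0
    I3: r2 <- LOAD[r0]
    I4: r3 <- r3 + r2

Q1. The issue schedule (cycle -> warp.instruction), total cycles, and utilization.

cycle 0: W0.I0
cycle 1: W1.I0
cycle 2: W1.I1
cycle 3: W1.I2
cycle 4: W1.I3
cycle 5: W0.I1
cycle 6: W0.I2
cycle 7: W0.I3
cycle 8: W0.I4
cycle 9: W1.I4
cycle 10: W0.I5
cycle 11: W0.I6
cycle 12: idle
cycle 13: W0.I7

Answer: 14 cycles, utilization 13/14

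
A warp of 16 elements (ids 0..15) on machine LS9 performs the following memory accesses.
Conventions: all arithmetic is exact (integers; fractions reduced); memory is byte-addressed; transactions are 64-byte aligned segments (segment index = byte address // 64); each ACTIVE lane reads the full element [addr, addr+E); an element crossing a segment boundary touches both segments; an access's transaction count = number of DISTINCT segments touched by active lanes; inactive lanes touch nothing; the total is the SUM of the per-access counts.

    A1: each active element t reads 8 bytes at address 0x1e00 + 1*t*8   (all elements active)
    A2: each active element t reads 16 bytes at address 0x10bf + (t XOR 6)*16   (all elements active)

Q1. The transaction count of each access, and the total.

A1: 2 transactions
A2: 5 transactions

Answer: 2,5; total 7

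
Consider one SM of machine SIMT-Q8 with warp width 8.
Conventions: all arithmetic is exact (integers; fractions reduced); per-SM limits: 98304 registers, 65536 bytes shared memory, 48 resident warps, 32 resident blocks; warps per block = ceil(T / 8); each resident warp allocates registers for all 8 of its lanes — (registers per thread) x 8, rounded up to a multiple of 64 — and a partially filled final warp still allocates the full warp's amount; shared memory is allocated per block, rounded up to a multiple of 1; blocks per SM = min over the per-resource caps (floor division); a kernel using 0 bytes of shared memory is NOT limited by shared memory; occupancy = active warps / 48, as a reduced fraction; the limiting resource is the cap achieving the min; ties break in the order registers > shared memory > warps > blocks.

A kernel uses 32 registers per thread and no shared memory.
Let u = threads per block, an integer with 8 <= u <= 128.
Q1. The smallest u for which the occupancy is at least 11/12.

Answer: u = 9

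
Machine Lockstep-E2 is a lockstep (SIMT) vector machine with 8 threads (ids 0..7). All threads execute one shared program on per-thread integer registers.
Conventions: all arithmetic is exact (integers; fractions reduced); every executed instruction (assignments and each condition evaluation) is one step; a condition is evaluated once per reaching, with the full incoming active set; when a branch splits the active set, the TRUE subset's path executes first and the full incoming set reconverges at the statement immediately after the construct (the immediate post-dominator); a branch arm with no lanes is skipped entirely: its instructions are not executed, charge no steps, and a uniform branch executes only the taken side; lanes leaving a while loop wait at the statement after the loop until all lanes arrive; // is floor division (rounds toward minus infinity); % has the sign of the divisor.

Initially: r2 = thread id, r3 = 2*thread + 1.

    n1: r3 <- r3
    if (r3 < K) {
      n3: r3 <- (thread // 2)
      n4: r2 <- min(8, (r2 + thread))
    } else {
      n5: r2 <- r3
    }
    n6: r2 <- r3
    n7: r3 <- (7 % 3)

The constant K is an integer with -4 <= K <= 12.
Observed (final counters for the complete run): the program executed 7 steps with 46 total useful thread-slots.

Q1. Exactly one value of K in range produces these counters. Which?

Answer: K = 12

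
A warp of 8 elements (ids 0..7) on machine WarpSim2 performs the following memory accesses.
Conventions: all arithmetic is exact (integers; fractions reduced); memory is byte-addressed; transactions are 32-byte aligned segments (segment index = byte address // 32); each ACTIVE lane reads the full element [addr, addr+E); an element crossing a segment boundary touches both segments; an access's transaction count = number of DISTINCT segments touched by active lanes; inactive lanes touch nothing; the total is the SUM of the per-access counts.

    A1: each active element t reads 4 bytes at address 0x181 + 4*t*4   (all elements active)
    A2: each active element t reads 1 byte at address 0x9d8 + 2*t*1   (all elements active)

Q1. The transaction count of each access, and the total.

A1: 4 transactions
A2: 2 transactions

Answer: 4,2; total 6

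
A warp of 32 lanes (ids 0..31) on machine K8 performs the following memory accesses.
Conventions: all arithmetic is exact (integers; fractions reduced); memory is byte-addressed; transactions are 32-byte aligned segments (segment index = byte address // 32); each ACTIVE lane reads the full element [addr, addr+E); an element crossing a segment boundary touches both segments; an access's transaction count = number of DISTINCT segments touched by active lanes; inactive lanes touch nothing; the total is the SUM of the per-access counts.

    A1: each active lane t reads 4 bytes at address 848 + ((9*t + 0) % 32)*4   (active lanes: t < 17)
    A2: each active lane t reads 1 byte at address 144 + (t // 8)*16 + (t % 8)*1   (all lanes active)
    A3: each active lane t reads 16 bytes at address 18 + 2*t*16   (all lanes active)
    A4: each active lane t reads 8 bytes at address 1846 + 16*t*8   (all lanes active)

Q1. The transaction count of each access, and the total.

A1: 5 transactions
A2: 3 transactions
A3: 33 transactions
A4: 32 transactions

Answer: 5,3,33,32; total 73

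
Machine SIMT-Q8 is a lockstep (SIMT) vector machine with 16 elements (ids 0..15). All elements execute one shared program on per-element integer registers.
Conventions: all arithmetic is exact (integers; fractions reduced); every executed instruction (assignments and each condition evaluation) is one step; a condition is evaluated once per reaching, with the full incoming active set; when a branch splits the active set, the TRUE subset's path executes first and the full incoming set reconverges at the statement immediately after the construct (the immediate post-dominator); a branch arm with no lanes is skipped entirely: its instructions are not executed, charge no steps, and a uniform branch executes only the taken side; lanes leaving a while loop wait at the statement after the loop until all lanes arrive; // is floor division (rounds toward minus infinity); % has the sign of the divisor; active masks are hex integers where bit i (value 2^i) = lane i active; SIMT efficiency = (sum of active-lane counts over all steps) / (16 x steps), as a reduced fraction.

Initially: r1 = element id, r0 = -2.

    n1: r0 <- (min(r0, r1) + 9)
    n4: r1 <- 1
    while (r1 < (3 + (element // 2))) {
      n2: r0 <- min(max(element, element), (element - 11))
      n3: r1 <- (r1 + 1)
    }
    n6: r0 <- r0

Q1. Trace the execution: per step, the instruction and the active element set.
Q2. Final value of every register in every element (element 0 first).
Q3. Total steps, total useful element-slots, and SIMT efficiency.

step 0: r0 <- (min(r0, r1) + 9)      0xffff
step 1: r1 <- 1                      0xffff
step 2: eval (r1 < (3 + (element // 2))) 0xffff
step 3: r0 <- min(max(element, element), (element - 11)) 0xffff
step 4: r1 <- (r1 + 1)               0xffff
step 5: eval (r1 < (3 + (element // 2))) 0xffff
step 6: r0 <- min(max(element, element), (element - 11)) 0xffff
step 7: r1 <- (r1 + 1)               0xffff
step 8: eval (r1 < (3 + (element // 2))) 0xffff
step 9: r0 <- min(max(element, element), (element - 11)) 0xfffc
step 10: r1 <- (r1 + 1)               0xfffc
step 11: eval (r1 < (3 + (element // 2))) 0xfffc
step 12: r0 <- min(max(element, element), (element - 11)) 0xfff0
step 13: r1 <- (r1 + 1)               0xfff0
step 14: eval (r1 < (3 + (element // 2))) 0xfff0
step 15: r0 <- min(max(element, element), (element - 11)) 0xffc0
step 16: r1 <- (r1 + 1)               0xffc0
step 17: eval (r1 < (3 + (element // 2))) 0xffc0
step 18: r0 <- min(max(element, element), (element - 11)) 0xff00
step 19: r1 <- (r1 + 1)               0xff00
step 20: eval (r1 < (3 + (element // 2))) 0xff00
step 21: r0 <- min(max(element, element), (element - 11)) 0xfc00
step 22: r1 <- (r1 + 1)               0xfc00
step 23: eval (r1 < (3 + (element // 2))) 0xfc00
step 24: r0 <- min(max(element, element), (element - 11)) 0xf000
step 25: r1 <- (r1 + 1)               0xf000
step 26: eval (r1 < (3 + (element // 2))) 0xf000
step 27: r0 <- min(max(element, element), (element - 11)) 0xc000
step 28: r1 <- (r1 + 1)               0xc000
step 29: eval (r1 < (3 + (element // 2))) 0xc000
step 30: r0 <- r0                     0xffff

Answer: 31 steps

r1: 3,3,4,4,5,5,6,6,7,7,8,8,9,9,10,10
r0: -11,-10,-9,-8,-7,-6,-5,-4,-3,-2,-1,0,1,2,3,4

steps = 31; useful = 328; efficiency = 328/496 = 41/62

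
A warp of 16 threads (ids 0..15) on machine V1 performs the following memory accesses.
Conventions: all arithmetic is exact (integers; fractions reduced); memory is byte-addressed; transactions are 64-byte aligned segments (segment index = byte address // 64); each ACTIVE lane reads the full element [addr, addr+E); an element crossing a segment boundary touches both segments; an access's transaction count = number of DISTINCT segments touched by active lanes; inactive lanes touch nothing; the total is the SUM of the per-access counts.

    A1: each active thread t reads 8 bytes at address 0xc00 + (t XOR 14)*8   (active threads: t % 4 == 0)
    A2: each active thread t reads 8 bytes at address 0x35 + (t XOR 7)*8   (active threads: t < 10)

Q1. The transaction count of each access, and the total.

A1: 2 transactions
A2: 3 transactions

Answer: 2,3; total 5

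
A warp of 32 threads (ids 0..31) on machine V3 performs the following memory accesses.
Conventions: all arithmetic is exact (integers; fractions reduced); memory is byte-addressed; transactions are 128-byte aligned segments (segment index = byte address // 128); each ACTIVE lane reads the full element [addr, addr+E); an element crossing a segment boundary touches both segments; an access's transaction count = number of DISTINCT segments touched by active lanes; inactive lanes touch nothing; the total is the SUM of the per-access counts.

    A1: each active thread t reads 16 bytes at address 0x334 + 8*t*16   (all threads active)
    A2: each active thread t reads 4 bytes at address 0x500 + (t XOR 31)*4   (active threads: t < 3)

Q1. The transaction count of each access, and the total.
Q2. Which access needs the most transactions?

A1: 32 transactions
A2: 1 transaction

Answer: 32,1; total 33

Answer: A1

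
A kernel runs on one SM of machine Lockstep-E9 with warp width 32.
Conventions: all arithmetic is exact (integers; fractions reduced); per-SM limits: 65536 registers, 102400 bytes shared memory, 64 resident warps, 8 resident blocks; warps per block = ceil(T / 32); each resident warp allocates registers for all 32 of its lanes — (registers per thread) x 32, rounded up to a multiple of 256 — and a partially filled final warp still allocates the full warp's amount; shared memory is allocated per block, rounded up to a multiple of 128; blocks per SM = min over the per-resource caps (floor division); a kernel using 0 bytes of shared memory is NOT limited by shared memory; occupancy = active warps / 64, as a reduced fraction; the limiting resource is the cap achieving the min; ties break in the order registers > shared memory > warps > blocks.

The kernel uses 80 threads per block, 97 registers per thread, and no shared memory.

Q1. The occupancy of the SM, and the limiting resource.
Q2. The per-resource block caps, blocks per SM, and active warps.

Answer: occupancy 9/32, limited by registers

registers: 6 blocks
shared memory: no limit (kernel uses none)
warps: 21 blocks
blocks: 8 blocks

Answer: 6 blocks, 18 active warps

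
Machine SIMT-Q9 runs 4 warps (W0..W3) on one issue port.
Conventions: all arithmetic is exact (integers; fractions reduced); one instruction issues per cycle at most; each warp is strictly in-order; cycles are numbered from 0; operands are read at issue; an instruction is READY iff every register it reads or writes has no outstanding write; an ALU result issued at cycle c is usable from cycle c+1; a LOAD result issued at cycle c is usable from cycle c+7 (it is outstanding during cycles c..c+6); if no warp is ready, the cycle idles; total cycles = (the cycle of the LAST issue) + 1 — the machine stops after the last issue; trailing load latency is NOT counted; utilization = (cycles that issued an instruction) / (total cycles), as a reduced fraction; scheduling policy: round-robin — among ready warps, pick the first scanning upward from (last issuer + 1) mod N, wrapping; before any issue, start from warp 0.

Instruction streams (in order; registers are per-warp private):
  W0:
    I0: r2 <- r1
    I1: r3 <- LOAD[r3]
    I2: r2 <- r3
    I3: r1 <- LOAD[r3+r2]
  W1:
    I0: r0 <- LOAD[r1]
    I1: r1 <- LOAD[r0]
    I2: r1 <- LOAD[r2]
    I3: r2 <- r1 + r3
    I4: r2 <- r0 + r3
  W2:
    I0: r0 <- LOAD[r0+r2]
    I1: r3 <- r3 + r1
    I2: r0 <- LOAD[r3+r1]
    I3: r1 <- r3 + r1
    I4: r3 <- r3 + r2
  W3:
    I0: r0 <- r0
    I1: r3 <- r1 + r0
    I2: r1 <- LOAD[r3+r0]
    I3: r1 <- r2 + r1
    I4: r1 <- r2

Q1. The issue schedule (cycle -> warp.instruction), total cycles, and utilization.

cycle 0: W0.I0
cycle 1: W1.I0
cycle 2: W2.I0
cycle 3: W3.I0
cycle 4: W0.I1
cycle 5: W2.I1
cycle 6: W3.I1
cycle 7: W3.I2
cycle 8: W1.I1
cycle 9: W2.I2
cycle 10: W2.I3
cycle 11: W0.I2
cycle 12: W2.I4
cycle 13: W0.I3
cycle 14: W3.I3
cycle 15: W1.I2
cycle 16: W3.I4
cycle 17: idle
cycle 18: idle
cycle 19: idle
cycle 20: idle
cycle 21: idle
cycle 22: W1.I3
cycle 23: W1.I4

Answer: 24 cycles, utilization 19/24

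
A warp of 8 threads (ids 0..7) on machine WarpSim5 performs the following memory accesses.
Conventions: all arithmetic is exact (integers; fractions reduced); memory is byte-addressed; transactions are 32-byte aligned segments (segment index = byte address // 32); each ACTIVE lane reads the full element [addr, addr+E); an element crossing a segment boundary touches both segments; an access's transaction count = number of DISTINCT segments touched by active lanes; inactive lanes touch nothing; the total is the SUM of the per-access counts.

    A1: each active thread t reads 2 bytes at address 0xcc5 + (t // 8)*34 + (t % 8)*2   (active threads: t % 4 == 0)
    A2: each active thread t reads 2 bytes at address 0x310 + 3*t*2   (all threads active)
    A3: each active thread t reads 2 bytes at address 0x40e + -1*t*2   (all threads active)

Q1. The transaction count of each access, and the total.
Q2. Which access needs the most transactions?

A1: 1 transaction
A2: 2 transactions
A3: 1 transaction

Answer: 1,2,1; total 4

Answer: A2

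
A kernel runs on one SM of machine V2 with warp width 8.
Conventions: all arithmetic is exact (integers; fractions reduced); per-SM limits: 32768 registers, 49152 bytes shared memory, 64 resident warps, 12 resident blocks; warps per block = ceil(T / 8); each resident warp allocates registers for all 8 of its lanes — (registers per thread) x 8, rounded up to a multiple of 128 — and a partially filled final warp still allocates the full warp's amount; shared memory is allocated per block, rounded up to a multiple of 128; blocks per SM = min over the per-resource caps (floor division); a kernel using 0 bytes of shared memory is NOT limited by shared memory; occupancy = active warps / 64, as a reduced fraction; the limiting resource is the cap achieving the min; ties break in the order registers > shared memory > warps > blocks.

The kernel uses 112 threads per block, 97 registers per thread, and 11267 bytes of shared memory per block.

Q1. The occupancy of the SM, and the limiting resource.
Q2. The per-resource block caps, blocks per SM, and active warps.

Answer: occupancy 7/16, limited by registers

registers: 2 blocks
shared memory: 4 blocks
warps: 4 blocks
blocks: 12 blocks

Answer: 2 blocks, 28 active warps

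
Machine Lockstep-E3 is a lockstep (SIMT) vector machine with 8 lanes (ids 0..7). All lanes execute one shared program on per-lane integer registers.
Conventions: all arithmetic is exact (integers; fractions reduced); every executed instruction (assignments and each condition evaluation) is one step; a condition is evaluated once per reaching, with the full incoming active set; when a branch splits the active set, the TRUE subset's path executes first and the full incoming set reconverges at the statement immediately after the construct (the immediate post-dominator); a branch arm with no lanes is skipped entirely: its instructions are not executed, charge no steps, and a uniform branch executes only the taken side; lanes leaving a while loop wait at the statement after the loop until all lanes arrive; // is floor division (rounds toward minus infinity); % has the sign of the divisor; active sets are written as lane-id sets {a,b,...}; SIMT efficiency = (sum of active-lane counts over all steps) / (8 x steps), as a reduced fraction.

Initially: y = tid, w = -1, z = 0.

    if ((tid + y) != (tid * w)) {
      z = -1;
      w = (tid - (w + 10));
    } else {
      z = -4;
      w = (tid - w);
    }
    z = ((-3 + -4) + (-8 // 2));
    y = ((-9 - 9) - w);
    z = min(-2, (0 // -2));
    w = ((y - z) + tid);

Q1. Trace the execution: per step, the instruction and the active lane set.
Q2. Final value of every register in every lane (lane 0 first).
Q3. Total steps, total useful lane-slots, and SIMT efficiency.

step 0: eval ((tid + y) != (tid * w)) {0,1,2,3,4,5,6,7}
step 1: z <- -1                      {1,2,3,4,5,6,7}
step 2: w <- (tid - (w + 10))        {1,2,3,4,5,6,7}
step 3: z <- -4                      {0}
step 4: w <- (tid - w)               {0}
step 5: z <- ((-3 + -4) + (-8 // 2)) {0,1,2,3,4,5,6,7}
step 6: y <- ((-9 - 9) - w)          {0,1,2,3,4,5,6,7}
step 7: z <- min(-2, (0 // -2))      {0,1,2,3,4,5,6,7}
step 8: w <- ((y - z) + tid)         {0,1,2,3,4,5,6,7}

Answer: 9 steps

y: -19,-10,-11,-12,-13,-14,-15,-16
w: -17,-7,-7,-7,-7,-7,-7,-7
z: -2,-2,-2,-2,-2,-2,-2,-2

steps = 9; useful = 56; efficiency = 56/72 = 7/9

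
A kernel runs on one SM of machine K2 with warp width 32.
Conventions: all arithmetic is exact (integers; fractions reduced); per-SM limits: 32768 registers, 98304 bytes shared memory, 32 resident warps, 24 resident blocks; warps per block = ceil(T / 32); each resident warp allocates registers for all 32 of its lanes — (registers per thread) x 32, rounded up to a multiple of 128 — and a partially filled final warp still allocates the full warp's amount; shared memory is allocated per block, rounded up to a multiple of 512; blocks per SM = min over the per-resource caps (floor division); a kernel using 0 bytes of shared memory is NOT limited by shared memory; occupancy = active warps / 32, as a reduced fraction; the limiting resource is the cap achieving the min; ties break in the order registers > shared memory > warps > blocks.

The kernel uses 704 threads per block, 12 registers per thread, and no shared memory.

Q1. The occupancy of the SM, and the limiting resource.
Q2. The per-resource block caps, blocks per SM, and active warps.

Answer: occupancy 11/16, limited by warps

registers: 3 blocks
shared memory: no limit (kernel uses none)
warps: 1 block
blocks: 24 blocks

Answer: 1 block, 22 active warps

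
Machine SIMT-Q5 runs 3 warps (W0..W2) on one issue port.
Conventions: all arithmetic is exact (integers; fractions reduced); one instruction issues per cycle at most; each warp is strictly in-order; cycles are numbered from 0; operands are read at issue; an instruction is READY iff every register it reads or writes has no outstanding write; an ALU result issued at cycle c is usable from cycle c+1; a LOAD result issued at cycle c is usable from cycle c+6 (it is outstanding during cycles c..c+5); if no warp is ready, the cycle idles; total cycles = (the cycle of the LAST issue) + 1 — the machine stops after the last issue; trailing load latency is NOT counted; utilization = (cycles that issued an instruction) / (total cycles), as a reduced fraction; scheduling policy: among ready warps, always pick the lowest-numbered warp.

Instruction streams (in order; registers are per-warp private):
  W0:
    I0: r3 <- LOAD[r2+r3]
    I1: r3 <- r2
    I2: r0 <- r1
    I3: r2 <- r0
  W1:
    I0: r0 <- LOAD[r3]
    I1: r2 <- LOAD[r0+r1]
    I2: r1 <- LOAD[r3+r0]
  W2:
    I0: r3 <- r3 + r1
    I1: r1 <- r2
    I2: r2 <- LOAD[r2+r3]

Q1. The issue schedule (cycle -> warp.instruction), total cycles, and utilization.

cycle 0: W0.I0
cycle 1: W1.I0
cycle 2: W2.I0
cycle 3: W2.I1
cycle 4: W2.I2
cycle 5: idle
cycle 6: W0.I1
cycle 7: W0.I2
cycle 8: W0.I3
cycle 9: W1.I1
cycle 10: W1.I2

Answer: 11 cycles, utilization 10/11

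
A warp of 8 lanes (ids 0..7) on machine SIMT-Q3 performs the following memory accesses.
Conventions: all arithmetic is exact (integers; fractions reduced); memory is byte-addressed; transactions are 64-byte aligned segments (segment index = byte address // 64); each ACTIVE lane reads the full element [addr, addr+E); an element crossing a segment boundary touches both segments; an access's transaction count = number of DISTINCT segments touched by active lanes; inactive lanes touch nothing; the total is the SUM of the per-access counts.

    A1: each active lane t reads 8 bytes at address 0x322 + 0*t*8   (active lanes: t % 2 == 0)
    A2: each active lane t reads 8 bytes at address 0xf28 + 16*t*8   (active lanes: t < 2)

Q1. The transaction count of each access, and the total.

A1: 1 transaction
A2: 2 transactions

Answer: 1,2; total 3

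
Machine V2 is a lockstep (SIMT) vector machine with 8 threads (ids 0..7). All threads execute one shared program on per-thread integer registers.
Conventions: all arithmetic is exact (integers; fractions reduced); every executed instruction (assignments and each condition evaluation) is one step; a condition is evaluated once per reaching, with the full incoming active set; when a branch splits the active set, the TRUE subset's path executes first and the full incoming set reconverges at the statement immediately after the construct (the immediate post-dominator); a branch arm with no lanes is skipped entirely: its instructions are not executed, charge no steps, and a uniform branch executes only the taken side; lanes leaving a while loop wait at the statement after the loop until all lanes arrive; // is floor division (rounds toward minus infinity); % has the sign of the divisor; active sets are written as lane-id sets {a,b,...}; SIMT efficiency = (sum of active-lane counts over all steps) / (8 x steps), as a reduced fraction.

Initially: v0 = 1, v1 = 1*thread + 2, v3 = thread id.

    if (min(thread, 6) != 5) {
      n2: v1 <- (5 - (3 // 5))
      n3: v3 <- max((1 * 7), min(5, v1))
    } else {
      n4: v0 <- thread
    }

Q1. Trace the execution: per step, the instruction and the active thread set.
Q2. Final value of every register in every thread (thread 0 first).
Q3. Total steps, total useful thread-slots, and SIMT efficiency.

step 0: eval (min(thread, 6) != 5)   {0,1,2,3,4,5,6,7}
step 1: v1 <- (5 - (3 // 5))         {0,1,2,3,4,6,7}
step 2: v3 <- max((1 * 7), min(5, v1)) {0,1,2,3,4,6,7}
step 3: v0 <- thread                 {5}

Answer: 4 steps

v0: 1,1,1,1,1,5,1,1
v1: 5,5,5,5,5,7,5,5
v3: 7,7,7,7,7,5,7,7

steps = 4; useful = 23; efficiency = 23/32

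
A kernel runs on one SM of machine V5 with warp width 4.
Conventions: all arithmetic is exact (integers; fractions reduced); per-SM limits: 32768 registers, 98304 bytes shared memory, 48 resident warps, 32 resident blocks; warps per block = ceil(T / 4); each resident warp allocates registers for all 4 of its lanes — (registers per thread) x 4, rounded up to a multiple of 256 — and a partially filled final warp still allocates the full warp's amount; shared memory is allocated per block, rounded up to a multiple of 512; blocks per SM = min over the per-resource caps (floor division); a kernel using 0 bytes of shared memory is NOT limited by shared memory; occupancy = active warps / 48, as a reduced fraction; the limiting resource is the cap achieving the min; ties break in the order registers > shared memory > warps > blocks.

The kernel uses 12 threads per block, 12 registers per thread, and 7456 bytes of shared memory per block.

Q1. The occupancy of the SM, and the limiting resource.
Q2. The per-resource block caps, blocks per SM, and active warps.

Answer: occupancy 3/4, limited by shared memory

registers: 42 blocks
shared memory: 12 blocks
warps: 16 blocks
blocks: 32 blocks

Answer: 12 blocks, 36 active warps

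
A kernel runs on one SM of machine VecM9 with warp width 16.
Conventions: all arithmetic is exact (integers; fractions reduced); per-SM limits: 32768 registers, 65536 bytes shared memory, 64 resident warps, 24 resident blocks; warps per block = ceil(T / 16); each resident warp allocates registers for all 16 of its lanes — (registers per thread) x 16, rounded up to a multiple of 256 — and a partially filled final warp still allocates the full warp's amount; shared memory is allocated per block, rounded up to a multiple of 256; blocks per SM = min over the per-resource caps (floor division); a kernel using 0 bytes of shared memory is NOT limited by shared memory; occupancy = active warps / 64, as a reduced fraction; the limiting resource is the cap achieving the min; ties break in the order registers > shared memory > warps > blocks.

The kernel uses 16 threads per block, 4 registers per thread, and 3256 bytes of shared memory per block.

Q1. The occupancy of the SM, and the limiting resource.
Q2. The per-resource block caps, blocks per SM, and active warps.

Answer: occupancy 19/64, limited by shared memory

registers: 128 blocks
shared memory: 19 blocks
warps: 64 blocks
blocks: 24 blocks

Answer: 19 blocks, 19 active warps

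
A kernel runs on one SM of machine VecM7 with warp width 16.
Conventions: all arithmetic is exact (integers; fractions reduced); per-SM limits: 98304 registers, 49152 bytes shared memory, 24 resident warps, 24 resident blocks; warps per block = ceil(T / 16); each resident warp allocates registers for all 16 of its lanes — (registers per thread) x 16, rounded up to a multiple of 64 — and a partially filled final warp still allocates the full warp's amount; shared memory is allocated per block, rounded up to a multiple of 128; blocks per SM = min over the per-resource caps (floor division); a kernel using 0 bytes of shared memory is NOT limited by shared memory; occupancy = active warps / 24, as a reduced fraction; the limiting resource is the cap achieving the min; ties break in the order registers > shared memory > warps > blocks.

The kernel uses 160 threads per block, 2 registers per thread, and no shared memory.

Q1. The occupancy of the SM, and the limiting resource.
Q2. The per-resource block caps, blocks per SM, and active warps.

Answer: occupancy 5/6, limited by warps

registers: 153 blocks
shared memory: no limit (kernel uses none)
warps: 2 blocks
blocks: 24 blocks

Answer: 2 blocks, 20 active warps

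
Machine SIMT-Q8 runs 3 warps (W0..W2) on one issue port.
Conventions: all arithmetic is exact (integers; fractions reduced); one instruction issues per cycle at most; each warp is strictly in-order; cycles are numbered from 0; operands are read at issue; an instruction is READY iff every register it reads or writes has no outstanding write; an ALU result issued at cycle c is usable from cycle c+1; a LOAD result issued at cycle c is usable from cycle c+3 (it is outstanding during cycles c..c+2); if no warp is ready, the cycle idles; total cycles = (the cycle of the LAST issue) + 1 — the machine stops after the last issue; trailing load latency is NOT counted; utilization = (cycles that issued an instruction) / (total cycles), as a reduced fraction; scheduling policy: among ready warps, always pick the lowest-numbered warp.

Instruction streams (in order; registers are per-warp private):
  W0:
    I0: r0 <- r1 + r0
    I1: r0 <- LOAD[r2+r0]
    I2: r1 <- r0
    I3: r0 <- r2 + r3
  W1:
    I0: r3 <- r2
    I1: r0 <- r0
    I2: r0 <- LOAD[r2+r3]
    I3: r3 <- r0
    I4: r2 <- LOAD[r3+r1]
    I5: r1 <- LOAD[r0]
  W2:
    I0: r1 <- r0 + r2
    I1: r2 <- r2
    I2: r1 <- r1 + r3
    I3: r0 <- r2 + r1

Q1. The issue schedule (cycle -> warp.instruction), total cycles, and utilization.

cycle 0: W0.I0
cycle 1: W0.I1
cycle 2: W1.I0
cycle 3: W1.I1
cycle 4: W0.I2
cycle 5: W0.I3
cycle 6: W1.I2
cycle 7: W2.I0
cycle 8: W2.I1
cycle 9: W1.I3
cycle 10: W1.I4
cycle 11: W1.I5
cycle 12: W2.I2
cycle 13: W2.I3

Answer: 14 cycles, utilization 1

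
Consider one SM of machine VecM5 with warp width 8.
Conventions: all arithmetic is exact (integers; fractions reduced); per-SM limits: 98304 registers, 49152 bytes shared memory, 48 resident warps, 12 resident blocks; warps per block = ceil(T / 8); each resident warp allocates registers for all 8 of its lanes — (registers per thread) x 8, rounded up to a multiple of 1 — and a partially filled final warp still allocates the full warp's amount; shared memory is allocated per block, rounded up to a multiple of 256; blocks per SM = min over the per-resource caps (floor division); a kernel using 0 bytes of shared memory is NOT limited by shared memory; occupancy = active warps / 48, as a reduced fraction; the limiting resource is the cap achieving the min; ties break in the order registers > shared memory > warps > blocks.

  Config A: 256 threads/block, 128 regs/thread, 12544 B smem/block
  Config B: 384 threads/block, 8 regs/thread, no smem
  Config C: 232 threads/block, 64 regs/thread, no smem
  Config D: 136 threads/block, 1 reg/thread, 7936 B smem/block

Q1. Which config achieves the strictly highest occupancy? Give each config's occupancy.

occupancies: A 2/3, B 1, C 29/48, D 17/24

Answer: B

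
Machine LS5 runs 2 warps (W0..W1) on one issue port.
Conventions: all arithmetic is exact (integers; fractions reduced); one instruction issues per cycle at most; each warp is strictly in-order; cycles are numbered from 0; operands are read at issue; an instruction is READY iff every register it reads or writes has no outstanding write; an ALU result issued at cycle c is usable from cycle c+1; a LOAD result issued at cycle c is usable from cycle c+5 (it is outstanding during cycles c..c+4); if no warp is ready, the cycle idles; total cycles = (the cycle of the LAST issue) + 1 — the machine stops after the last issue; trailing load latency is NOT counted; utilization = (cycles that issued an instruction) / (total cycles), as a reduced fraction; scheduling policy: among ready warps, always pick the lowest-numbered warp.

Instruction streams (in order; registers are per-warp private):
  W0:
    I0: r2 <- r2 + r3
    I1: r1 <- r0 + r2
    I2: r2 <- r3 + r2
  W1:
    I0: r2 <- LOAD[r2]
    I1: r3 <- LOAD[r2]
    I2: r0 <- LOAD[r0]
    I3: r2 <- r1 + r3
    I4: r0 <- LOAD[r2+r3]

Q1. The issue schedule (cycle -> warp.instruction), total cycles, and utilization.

cycle 0: W0.I0
cycle 1: W0.I1
cycle 2: W0.I2
cycle 3: W1.I0
cycle 4: idle
cycle 5: idle
cycle 6: idle
cycle 7: idle
cycle 8: W1.I1
cycle 9: W1.I2
cycle 10: idle
cycle 11: idle
cycle 12: idle
cycle 13: W1.I3
cycle 14: W1.I4

Answer: 15 cycles, utilization 8/15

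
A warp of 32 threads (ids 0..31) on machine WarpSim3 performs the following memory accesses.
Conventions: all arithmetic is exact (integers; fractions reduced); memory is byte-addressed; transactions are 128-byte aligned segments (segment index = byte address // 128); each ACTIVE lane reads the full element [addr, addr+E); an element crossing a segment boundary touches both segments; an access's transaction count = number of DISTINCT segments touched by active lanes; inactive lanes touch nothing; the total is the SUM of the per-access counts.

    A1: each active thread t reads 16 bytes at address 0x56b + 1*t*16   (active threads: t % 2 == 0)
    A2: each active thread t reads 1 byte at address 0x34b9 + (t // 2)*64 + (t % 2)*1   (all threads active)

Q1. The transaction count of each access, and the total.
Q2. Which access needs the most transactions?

A1: 5 transactions
A2: 8 transactions

Answer: 5,8; total 13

Answer: A2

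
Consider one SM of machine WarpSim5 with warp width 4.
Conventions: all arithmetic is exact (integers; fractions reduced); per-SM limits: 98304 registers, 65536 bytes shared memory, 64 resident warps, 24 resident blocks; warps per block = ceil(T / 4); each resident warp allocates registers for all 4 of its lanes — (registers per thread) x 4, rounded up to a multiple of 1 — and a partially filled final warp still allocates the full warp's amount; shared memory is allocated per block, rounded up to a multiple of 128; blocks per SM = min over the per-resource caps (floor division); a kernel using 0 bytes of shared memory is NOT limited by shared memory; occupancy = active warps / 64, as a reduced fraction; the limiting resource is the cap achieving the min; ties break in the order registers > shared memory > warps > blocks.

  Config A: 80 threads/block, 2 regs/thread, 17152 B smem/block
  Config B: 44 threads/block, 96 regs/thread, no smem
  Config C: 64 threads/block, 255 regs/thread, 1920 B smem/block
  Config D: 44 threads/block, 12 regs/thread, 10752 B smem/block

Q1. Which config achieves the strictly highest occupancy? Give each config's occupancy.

occupancies: A 15/16, B 55/64, C 1, D 55/64

Answer: C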